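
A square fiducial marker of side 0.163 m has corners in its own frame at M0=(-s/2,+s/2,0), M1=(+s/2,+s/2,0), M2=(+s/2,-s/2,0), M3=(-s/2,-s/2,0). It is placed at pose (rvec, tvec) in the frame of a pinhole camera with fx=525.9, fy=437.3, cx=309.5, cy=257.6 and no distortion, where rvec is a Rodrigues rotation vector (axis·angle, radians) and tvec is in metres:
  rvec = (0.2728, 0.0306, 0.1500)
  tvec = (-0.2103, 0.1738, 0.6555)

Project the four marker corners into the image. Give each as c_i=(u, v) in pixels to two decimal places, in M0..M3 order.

Intrinsics K: fx=525.9, fy=437.3, cx=309.5, cy=257.6
Marker side s = 0.163 m; corners in marker frame (Z=0):
  M0 = (-0.0815, +0.0815, 0)
  M1 = (+0.0815, +0.0815, 0)
  M2 = (+0.0815, -0.0815, 0)
  M3 = (-0.0815, -0.0815, 0)
rvec = (0.2728, 0.0306, 0.1500), |rvec| = θ = 0.31282 rad = 17.923°
Rodrigues: sinθ=0.30774, 1−cosθ=0.04853; R = I + sinθ·[k]× + (1−cosθ)·[k]×²:
    [+0.98838 -0.14343 +0.05040]
    [+0.15171 +0.95193 -0.26610]
    [-0.00981 +0.27065 +0.96263]
t = (-0.2103, 0.1738, 0.6555) m
M0: Pc = R·M0+t = (-0.30254, +0.23902, +0.67836); u = 525.9·(-0.30254)/0.67836 + 309.5 = 74.9528, v = 437.3·(+0.23902)/0.67836 + 257.6 = 411.6823
M1: Pc = R·M1+t = (-0.14144, +0.26375, +0.67676); u = 525.9·(-0.14144)/0.67676 + 309.5 = 199.5916, v = 437.3·(+0.26375)/0.67676 + 257.6 = 428.0248
M2: Pc = R·M2+t = (-0.11806, +0.10858, +0.63264); u = 525.9·(-0.11806)/0.63264 + 309.5 = 211.3613, v = 437.3·(+0.10858)/0.63264 + 257.6 = 332.6544
M3: Pc = R·M3+t = (-0.27916, +0.08385, +0.63424); u = 525.9·(-0.27916)/0.63424 + 309.5 = 78.0234, v = 437.3·(+0.08385)/0.63424 + 257.6 = 315.4156

c0=(74.95, 411.68) c1=(199.59, 428.02) c2=(211.36, 332.65) c3=(78.02, 315.42)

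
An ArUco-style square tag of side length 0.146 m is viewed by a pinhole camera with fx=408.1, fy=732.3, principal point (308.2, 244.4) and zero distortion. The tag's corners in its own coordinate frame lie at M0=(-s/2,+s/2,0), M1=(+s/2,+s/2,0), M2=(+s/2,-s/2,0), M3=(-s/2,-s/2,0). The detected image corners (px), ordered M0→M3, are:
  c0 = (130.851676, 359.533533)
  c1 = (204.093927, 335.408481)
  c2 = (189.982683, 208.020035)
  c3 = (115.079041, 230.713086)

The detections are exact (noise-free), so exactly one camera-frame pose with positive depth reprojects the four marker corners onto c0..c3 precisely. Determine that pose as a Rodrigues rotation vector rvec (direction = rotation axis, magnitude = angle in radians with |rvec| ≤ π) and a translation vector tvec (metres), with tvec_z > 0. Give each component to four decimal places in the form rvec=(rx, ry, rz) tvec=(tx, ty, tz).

Intrinsics K: fx=408.1, fy=732.3, cx=308.2, cy=244.4
Marker side s = 0.146 m; corners in marker frame (Z=0):
  M0 = (-0.0730, +0.0730, 0)
  M1 = (+0.0730, +0.0730, 0)
  M2 = (+0.0730, -0.0730, 0)
  M3 = (-0.0730, -0.0730, 0)
Detected image corners:
  c0 = (130.851676, 359.533533) px
  c1 = (204.093927, 335.408481) px
  c2 = (189.982683, 208.020035) px
  c3 = (115.079041, 230.713086) px
Planar DLT: solve 8×8 A·h = b for H (H[2,2]=1):
  H  [+523.44046 +123.62314 +160.34736]
  H  [-131.78197 +915.16203 +283.95569]
  H  [+0.10092 +0.13327 +1.00000]
B = K⁻¹H; ‖b₁‖=1.229334, ‖b₂‖=1.229334; λ = 2/(‖b₁‖+‖b₂‖) = 0.813449, sign → tz>0 ⇒ λ=+0.813449
r₁ = λ·B[:,0] = (+0.98136,-0.17378,+0.08209); r₂ = λ·B[:,1] = (+0.16454,+0.98039,+0.10841)
r₃ = r₁×r₂ = (-0.09932,-0.09288,+0.99071); SVD([r₁ r₂ r₃]) → R = UVᵀ:
  R  [+0.98136 +0.16454 -0.09932]
  R  [-0.17378 +0.98039 -0.09288]
  R  [+0.08209 +0.10841 +0.99071]
t = (-0.29471, +0.04394, +0.81345) m
tr R = 2.952463; θ = arccos((tr R − 1)/2) = 0.218465 rad = 12.517°
axis k = ((R−Rᵀ)₃₂, (R−Rᵀ)₁₃, (R−Rᵀ)₂₁) / (2 sinθ) = (+0.464362, -0.418516, -0.780520)
rvec = θ·k = (+0.101447, -0.091431, -0.170516)

rvec=(0.1014, -0.0914, -0.1705) tvec=(-0.2947, 0.0439, 0.8134)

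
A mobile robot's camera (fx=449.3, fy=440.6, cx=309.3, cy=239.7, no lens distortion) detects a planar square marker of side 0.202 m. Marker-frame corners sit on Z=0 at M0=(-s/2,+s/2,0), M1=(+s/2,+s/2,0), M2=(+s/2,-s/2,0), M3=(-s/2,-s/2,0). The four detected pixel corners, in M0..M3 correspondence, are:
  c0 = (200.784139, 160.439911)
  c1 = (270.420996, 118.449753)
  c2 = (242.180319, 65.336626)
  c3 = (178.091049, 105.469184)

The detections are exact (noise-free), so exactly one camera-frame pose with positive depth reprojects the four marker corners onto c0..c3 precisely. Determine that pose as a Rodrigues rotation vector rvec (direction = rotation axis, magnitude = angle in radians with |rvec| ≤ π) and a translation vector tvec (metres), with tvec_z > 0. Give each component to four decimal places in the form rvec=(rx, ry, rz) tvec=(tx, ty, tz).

rvec=(-0.3950, 0.2335, -0.4794) tvec=(-0.2215, -0.3314, 1.1404)

Intrinsics K: fx=449.3, fy=440.6, cx=309.3, cy=239.7
Marker side s = 0.202 m; corners in marker frame (Z=0):
  M0 = (-0.1010, +0.1010, 0)
  M1 = (+0.1010, +0.1010, 0)
  M2 = (+0.1010, -0.1010, 0)
  M3 = (-0.1010, -0.1010, 0)
Detected image corners:
  c0 = (200.784139, 160.439911) px
  c1 = (270.420996, 118.449753) px
  c2 = (242.180319, 65.336626) px
  c3 = (178.091049, 105.469184) px
Planar DLT: solve 8×8 A·h = b for H (H[2,2]=1):
  H  [+305.96367 +43.72292 +222.02315]
  H  [-215.47670 +226.12148 +111.64555]
  H  [-0.11006 -0.36882 +1.00000]
B = K⁻¹H; ‖b₁‖=0.876910, ‖b₂‖=0.876910; λ = 2/(‖b₁‖+‖b₂‖) = 1.140367, sign → tz>0 ⇒ λ=+1.140367
r₁ = λ·B[:,0] = (+0.86297,-0.48942,-0.12551); r₂ = λ·B[:,1] = (+0.40051,+0.81406,-0.42059)
r₃ = r₁×r₂ = (+0.30802,+0.31269,+0.89853); SVD([r₁ r₂ r₃]) → R = UVᵀ:
  R  [+0.86297 +0.40051 +0.30802]
  R  [-0.48942 +0.81406 +0.31269]
  R  [-0.12551 -0.42059 +0.89853]
t = (-0.22152, -0.33143, +1.14037) m
tr R = 2.575562; θ = arccos((tr R − 1)/2) = 0.663598 rad = 38.021°
axis k = ((R−Rᵀ)₃₂, (R−Rᵀ)₁₃, (R−Rᵀ)₂₁) / (2 sinθ) = (-0.595232, +0.351920, -0.722393)
rvec = θ·k = (-0.394995, +0.233533, -0.479379)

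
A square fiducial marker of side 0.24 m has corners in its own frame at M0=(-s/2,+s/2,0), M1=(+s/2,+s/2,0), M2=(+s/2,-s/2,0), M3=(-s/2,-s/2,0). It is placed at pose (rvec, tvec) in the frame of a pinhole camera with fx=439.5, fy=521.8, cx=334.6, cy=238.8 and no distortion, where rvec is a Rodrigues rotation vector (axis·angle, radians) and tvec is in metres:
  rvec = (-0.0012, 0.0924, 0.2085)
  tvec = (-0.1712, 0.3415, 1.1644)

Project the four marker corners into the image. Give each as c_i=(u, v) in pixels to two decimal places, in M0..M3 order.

Intrinsics K: fx=439.5, fy=521.8, cx=334.6, cy=238.8
Marker side s = 0.24 m; corners in marker frame (Z=0):
  M0 = (-0.1200, +0.1200, 0)
  M1 = (+0.1200, +0.1200, 0)
  M2 = (+0.1200, -0.1200, 0)
  M3 = (-0.1200, -0.1200, 0)
rvec = (-0.0012, 0.0924, 0.2085), |rvec| = θ = 0.22806 rad = 13.067°
Rodrigues: sinθ=0.22609, 1−cosθ=0.02589; R = I + sinθ·[k]× + (1−cosθ)·[k]×²:
    [+0.97411 -0.20675 +0.09148]
    [+0.20664 +0.97836 +0.01078]
    [-0.09173 +0.00840 +0.99575]
t = (-0.1712, 0.3415, 1.1644) m
M0: Pc = R·M0+t = (-0.31290, +0.43411, +1.17642); u = 439.5·(-0.31290)/1.17642 + 334.6 = 217.7017, v = 521.8·(+0.43411)/1.17642 + 238.8 = 431.3480
M1: Pc = R·M1+t = (-0.07912, +0.48370, +1.15440); u = 439.5·(-0.07912)/1.15440 + 334.6 = 304.4787, v = 521.8·(+0.48370)/1.15440 + 238.8 = 457.4368
M2: Pc = R·M2+t = (-0.02950, +0.24889, +1.15238); u = 439.5·(-0.02950)/1.15238 + 334.6 = 323.3504, v = 521.8·(+0.24889)/1.15238 + 238.8 = 351.4993
M3: Pc = R·M3+t = (-0.26328, +0.19930, +1.17440); u = 439.5·(-0.26328)/1.17440 + 334.6 = 236.0707, v = 521.8·(+0.19930)/1.17440 + 238.8 = 327.3515

c0=(217.70, 431.35) c1=(304.48, 457.44) c2=(323.35, 351.50) c3=(236.07, 327.35)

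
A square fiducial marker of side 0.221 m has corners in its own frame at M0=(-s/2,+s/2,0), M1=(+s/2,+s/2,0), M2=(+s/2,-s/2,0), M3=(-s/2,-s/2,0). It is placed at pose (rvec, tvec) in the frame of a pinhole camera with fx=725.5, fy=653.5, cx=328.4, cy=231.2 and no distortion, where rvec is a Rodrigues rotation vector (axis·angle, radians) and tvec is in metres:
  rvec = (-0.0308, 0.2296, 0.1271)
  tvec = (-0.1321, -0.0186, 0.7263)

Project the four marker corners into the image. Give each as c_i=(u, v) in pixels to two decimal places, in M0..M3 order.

Intrinsics K: fx=725.5, fy=653.5, cx=328.4, cy=231.2
Marker side s = 0.221 m; corners in marker frame (Z=0):
  M0 = (-0.1105, +0.1105, 0)
  M1 = (+0.1105, +0.1105, 0)
  M2 = (+0.1105, -0.1105, 0)
  M3 = (-0.1105, -0.1105, 0)
rvec = (-0.0308, 0.2296, 0.1271), |rvec| = θ = 0.26423 rad = 15.139°
Rodrigues: sinθ=0.26117, 1−cosθ=0.03471; R = I + sinθ·[k]× + (1−cosθ)·[k]×²:
    [+0.96576 -0.12914 +0.22499]
    [+0.12211 +0.99150 +0.04495]
    [-0.22888 -0.01594 +0.97332]
t = (-0.1321, -0.0186, 0.7263) m
M0: Pc = R·M0+t = (-0.25309, +0.07747, +0.74983); u = 725.5·(-0.25309)/0.74983 + 328.4 = 83.5251, v = 653.5·(+0.07747)/0.74983 + 231.2 = 298.7151
M1: Pc = R·M1+t = (-0.03965, +0.10445, +0.69925); u = 725.5·(-0.03965)/0.69925 + 328.4 = 287.2581, v = 653.5·(+0.10445)/0.69925 + 231.2 = 328.8200
M2: Pc = R·M2+t = (-0.01111, -0.11467, +0.70277); u = 725.5·(-0.01111)/0.70277 + 328.4 = 316.9277, v = 653.5·(-0.11467)/0.70277 + 231.2 = 124.5717
M3: Pc = R·M3+t = (-0.22455, -0.14165, +0.75335); u = 725.5·(-0.22455)/0.75335 + 328.4 = 112.1550, v = 653.5·(-0.14165)/0.75335 + 231.2 = 108.3216

c0=(83.53, 298.72) c1=(287.26, 328.82) c2=(316.93, 124.57) c3=(112.15, 108.32)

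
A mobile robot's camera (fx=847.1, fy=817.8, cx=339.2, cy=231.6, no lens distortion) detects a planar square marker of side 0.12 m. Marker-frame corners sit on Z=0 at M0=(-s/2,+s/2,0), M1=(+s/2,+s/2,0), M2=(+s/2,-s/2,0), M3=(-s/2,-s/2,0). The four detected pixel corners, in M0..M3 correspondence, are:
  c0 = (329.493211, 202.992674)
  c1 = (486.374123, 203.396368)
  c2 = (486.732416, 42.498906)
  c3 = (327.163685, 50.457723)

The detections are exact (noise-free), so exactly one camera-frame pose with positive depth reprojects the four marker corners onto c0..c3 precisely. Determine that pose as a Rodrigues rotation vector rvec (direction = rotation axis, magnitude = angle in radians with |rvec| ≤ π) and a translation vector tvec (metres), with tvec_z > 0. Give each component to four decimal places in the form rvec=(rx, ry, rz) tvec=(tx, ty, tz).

rvec=(0.0926, 0.2827, -0.0007) tvec=(0.0493, -0.0819, 0.6314)

Intrinsics K: fx=847.1, fy=817.8, cx=339.2, cy=231.6
Marker side s = 0.12 m; corners in marker frame (Z=0):
  M0 = (-0.0600, +0.0600, 0)
  M1 = (+0.0600, +0.0600, 0)
  M2 = (+0.0600, -0.0600, 0)
  M3 = (-0.0600, -0.0600, 0)
Detected image corners:
  c0 = (329.493211, 202.992674) px
  c1 = (486.374123, 203.396368) px
  c2 = (486.732416, 42.498906) px
  c3 = (327.163685, 50.457723) px
Planar DLT: solve 8×8 A·h = b for H (H[2,2]=1):
  H  [+1138.68222 +67.30751 +405.35088]
  H  [-86.25522 +1323.06109 +125.56489]
  H  [-0.44120 +0.14431 +1.00000]
B = K⁻¹H; ‖b₁‖=1.583699, ‖b₂‖=1.583699; λ = 2/(‖b₁‖+‖b₂‖) = 0.631433, sign → tz>0 ⇒ λ=+0.631433
r₁ = λ·B[:,0] = (+0.96033,+0.01230,-0.27859); r₂ = λ·B[:,1] = (+0.01368,+0.99575,+0.09112)
r₃ = r₁×r₂ = (+0.27852,-0.09132,+0.95608); SVD([r₁ r₂ r₃]) → R = UVᵀ:
  R  [+0.96033 +0.01368 +0.27852]
  R  [+0.01230 +0.99575 -0.09132]
  R  [-0.27859 +0.09112 +0.95608]
t = (+0.04931, -0.08187, +0.63143) m
tr R = 2.912157; θ = arccos((tr R − 1)/2) = 0.297478 rad = 17.044°
axis k = ((R−Rᵀ)₃₂, (R−Rᵀ)₁₃, (R−Rᵀ)₂₁) / (2 sinθ) = (+0.311216, +0.950336, -0.002367)
rvec = θ·k = (+0.092580, +0.282704, -0.000704)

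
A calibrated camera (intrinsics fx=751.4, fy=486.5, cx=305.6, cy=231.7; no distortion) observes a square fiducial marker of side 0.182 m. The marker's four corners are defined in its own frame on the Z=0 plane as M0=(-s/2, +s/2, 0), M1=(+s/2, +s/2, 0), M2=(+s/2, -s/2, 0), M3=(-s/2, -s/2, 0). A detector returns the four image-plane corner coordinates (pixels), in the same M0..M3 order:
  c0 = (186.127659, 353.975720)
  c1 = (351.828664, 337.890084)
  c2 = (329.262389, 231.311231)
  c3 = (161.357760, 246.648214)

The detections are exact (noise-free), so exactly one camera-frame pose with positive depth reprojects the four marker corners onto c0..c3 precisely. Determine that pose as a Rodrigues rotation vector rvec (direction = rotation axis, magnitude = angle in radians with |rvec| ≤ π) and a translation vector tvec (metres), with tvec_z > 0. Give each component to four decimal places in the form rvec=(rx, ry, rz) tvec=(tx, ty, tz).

Intrinsics K: fx=751.4, fy=486.5, cx=305.6, cy=231.7
Marker side s = 0.182 m; corners in marker frame (Z=0):
  M0 = (-0.0910, +0.0910, 0)
  M1 = (+0.0910, +0.0910, 0)
  M2 = (+0.0910, -0.0910, 0)
  M3 = (-0.0910, -0.0910, 0)
Detected image corners:
  c0 = (186.127659, 353.975720) px
  c1 = (351.828664, 337.890084) px
  c2 = (329.262389, 231.311231) px
  c3 = (161.357760, 246.648214) px
Planar DLT: solve 8×8 A·h = b for H (H[2,2]=1):
  H  [+928.83669 +146.92764 +257.58015]
  H  [-72.26502 +606.87766 +292.74192]
  H  [+0.04812 +0.06576 +1.00000]
B = K⁻¹H; ‖b₁‖=1.229535, ‖b₂‖=1.229535; λ = 2/(‖b₁‖+‖b₂‖) = 0.813315, sign → tz>0 ⇒ λ=+0.813315
r₁ = λ·B[:,0] = (+0.98946,-0.13945,+0.03914); r₂ = λ·B[:,1] = (+0.13728,+0.98909,+0.05348)
r₃ = r₁×r₂ = (-0.04617,-0.04755,+0.99780); SVD([r₁ r₂ r₃]) → R = UVᵀ:
  R  [+0.98946 +0.13728 -0.04617]
  R  [-0.13945 +0.98909 -0.04755]
  R  [+0.03914 +0.05348 +0.99780]
t = (-0.05198, +0.10205, +0.81332) m
tr R = 2.976344; θ = arccos((tr R − 1)/2) = 0.153957 rad = 8.821°
axis k = ((R−Rᵀ)₃₂, (R−Rᵀ)₁₃, (R−Rᵀ)₂₁) / (2 sinθ) = (+0.329410, -0.278140, -0.902290)
rvec = θ·k = (+0.050715, -0.042822, -0.138914)

rvec=(0.0507, -0.0428, -0.1389) tvec=(-0.0520, 0.1020, 0.8133)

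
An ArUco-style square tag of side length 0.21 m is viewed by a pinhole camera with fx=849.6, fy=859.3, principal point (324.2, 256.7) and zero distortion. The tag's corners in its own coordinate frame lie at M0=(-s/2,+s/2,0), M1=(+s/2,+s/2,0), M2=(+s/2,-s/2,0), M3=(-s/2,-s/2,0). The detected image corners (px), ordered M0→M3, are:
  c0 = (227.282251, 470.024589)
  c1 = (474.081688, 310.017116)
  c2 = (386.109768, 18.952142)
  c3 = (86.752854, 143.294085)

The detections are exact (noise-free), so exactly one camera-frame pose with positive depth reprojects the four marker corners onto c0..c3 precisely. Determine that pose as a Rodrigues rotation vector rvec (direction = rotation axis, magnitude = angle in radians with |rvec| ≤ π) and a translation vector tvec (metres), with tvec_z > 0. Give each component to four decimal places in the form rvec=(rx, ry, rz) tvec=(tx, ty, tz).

rvec=(0.2214, -0.5163, -0.4090) tvec=(-0.0097, -0.0110, 0.5305)

Intrinsics K: fx=849.6, fy=859.3, cx=324.2, cy=256.7
Marker side s = 0.21 m; corners in marker frame (Z=0):
  M0 = (-0.1050, +0.1050, 0)
  M1 = (+0.1050, +0.1050, 0)
  M2 = (+0.1050, -0.1050, 0)
  M3 = (-0.1050, -0.1050, 0)
Detected image corners:
  c0 = (227.282251, 470.024589) px
  c1 = (474.081688, 310.017116) px
  c2 = (386.109768, 18.952142) px
  c3 = (86.752854, 143.294085) px
Planar DLT: solve 8×8 A·h = b for H (H[2,2]=1):
  H  [+1531.98380 +702.32138 +308.69000]
  H  [-490.22297 +1599.27602 +238.82540]
  H  [+0.81475 +0.57562 +1.00000]
B = K⁻¹H; ‖b₁‖=1.884973, ‖b₂‖=1.884973; λ = 2/(‖b₁‖+‖b₂‖) = 0.530512, sign → tz>0 ⇒ λ=+0.530512
r₁ = λ·B[:,0] = (+0.79167,-0.43177,+0.43223); r₂ = λ·B[:,1] = (+0.32202,+0.89613,+0.30537)
r₃ = r₁×r₂ = (-0.51919,-0.10257,+0.84848); SVD([r₁ r₂ r₃]) → R = UVᵀ:
  R  [+0.79167 +0.32202 -0.51919]
  R  [-0.43177 +0.89613 -0.10257]
  R  [+0.43223 +0.30537 +0.84848]
t = (-0.00968, -0.01104, +0.53051) m
tr R = 2.536287; θ = arccos((tr R − 1)/2) = 0.694860 rad = 39.813°
axis k = ((R−Rᵀ)₃₂, (R−Rᵀ)₁₃, (R−Rᵀ)₂₁) / (2 sinθ) = (+0.318562, -0.742976, -0.588646)
rvec = θ·k = (+0.221356, -0.516264, -0.409027)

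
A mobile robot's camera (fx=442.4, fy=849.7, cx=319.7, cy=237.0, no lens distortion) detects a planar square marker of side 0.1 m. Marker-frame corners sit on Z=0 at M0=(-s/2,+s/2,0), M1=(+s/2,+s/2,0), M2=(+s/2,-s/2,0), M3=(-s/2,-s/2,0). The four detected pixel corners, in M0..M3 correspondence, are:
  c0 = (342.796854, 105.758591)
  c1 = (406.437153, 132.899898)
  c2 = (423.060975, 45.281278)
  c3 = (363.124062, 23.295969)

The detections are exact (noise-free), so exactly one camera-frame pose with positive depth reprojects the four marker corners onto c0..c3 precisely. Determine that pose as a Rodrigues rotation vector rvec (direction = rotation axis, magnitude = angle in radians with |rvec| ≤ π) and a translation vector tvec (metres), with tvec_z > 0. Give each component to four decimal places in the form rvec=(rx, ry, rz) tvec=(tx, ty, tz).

rvec=(-0.5755, 0.2001, 0.3333) tvec=(0.1001, -0.1322, 0.6935)

Intrinsics K: fx=442.4, fy=849.7, cx=319.7, cy=237.0
Marker side s = 0.1 m; corners in marker frame (Z=0):
  M0 = (-0.0500, +0.0500, 0)
  M1 = (+0.0500, +0.0500, 0)
  M2 = (+0.0500, -0.0500, 0)
  M3 = (-0.0500, -0.0500, 0)
Detected image corners:
  c0 = (342.796854, 105.758591) px
  c1 = (406.437153, 132.899898) px
  c2 = (423.060975, 45.281278) px
  c3 = (363.124062, 23.295969) px
Planar DLT: solve 8×8 A·h = b for H (H[2,2]=1):
  H  [+464.16296 -460.95908 +383.57073]
  H  [+214.08011 +794.69799 +75.03634]
  H  [-0.39874 -0.71859 +1.00000]
B = K⁻¹H; ‖b₁‖=1.442000, ‖b₂‖=1.442000; λ = 2/(‖b₁‖+‖b₂‖) = 0.693481, sign → tz>0 ⇒ λ=+0.693481
r₁ = λ·B[:,0] = (+0.92742,+0.25185,-0.27652); r₂ = λ·B[:,1] = (-0.36246,+0.78759,-0.49833)
r₃ = r₁×r₂ = (+0.09228,+0.56239,+0.82171); SVD([r₁ r₂ r₃]) → R = UVᵀ:
  R  [+0.92742 -0.36246 +0.09228]
  R  [+0.25185 +0.78759 +0.56239]
  R  [-0.27652 -0.49833 +0.82171]
t = (+0.10012, -0.13219, +0.69348) m
tr R = 2.536717; θ = arccos((tr R − 1)/2) = 0.694524 rad = 39.793°
axis k = ((R−Rᵀ)₃₂, (R−Rᵀ)₁₃, (R−Rᵀ)₂₁) / (2 sinθ) = (-0.828660, +0.288113, +0.479910)
rvec = θ·k = (-0.575524, +0.200102, +0.333309)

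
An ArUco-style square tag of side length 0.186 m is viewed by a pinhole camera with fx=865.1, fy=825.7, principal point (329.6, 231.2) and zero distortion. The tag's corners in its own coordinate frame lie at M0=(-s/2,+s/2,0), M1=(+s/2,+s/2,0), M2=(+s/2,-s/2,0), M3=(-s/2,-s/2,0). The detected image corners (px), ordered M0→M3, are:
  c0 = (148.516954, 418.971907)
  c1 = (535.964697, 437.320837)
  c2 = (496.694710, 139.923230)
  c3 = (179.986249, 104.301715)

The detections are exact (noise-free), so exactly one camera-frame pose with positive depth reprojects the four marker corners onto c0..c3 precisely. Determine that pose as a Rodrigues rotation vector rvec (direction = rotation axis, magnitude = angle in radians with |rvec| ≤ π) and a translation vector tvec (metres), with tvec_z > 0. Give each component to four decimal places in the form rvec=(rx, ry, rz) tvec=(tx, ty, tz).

rvec=(-0.5105, -0.2009, 0.0436) tvec=(0.0089, 0.0158, 0.4512)

Intrinsics K: fx=865.1, fy=825.7, cx=329.6, cy=231.2
Marker side s = 0.186 m; corners in marker frame (Z=0):
  M0 = (-0.0930, +0.0930, 0)
  M1 = (+0.0930, +0.0930, 0)
  M2 = (+0.0930, -0.0930, 0)
  M3 = (-0.0930, -0.0930, 0)
Detected image corners:
  c0 = (148.516954, 418.971907) px
  c1 = (535.964697, 437.320837) px
  c2 = (496.694710, 139.923230) px
  c3 = (179.986249, 104.301715) px
Planar DLT: solve 8×8 A·h = b for H (H[2,2]=1):
  H  [+2009.51513 -341.06294 +346.62755]
  H  [+259.56445 +1345.20600 +260.19525]
  H  [+0.39908 -1.08463 +1.00000]
B = K⁻¹H; ‖b₁‖=2.216480, ‖b₂‖=2.216480; λ = 2/(‖b₁‖+‖b₂‖) = 0.451166, sign → tz>0 ⇒ λ=+0.451166
r₁ = λ·B[:,0] = (+0.97940,+0.09141,+0.18005); r₂ = λ·B[:,1] = (+0.00857,+0.87205,-0.48935)
r₃ = r₁×r₂ = (-0.20175,+0.48081,+0.85330); SVD([r₁ r₂ r₃]) → R = UVᵀ:
  R  [+0.97940 +0.00857 -0.20175]
  R  [+0.09141 +0.87205 +0.48081]
  R  [+0.18005 -0.48935 +0.85330]
t = (+0.00888, +0.01584, +0.45117) m
tr R = 2.704745; θ = arccos((tr R − 1)/2) = 0.550290 rad = 31.529°
axis k = ((R−Rᵀ)₃₂, (R−Rᵀ)₁₃, (R−Rᵀ)₂₁) / (2 sinθ) = (-0.927611, -0.365053, +0.079209)
rvec = θ·k = (-0.510456, -0.200885, +0.043588)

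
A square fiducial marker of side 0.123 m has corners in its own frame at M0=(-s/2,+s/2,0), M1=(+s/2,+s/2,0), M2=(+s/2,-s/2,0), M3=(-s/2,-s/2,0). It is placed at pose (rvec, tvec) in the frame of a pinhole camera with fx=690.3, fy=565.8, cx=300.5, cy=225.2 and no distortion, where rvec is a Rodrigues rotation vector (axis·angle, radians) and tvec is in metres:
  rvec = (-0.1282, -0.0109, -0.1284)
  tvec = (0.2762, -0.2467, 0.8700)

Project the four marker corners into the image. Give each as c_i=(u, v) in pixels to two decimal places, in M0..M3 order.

c0=(479.37, 107.97) c1=(576.41, 98.05) c2=(559.11, 22.43) c3=(463.75, 31.97)

Intrinsics K: fx=690.3, fy=565.8, cx=300.5, cy=225.2
Marker side s = 0.123 m; corners in marker frame (Z=0):
  M0 = (-0.0615, +0.0615, 0)
  M1 = (+0.0615, +0.0615, 0)
  M2 = (+0.0615, -0.0615, 0)
  M3 = (-0.0615, -0.0615, 0)
rvec = (-0.1282, -0.0109, -0.1284), |rvec| = θ = 0.18177 rad = 10.415°
Rodrigues: sinθ=0.18077, 1−cosθ=0.01647; R = I + sinθ·[k]× + (1−cosθ)·[k]×²:
    [+0.99172 +0.12839 -0.00263]
    [-0.12700 +0.98358 +0.12819]
    [+0.01905 -0.12680 +0.99175]
t = (0.2762, -0.2467, 0.8700) m
M0: Pc = R·M0+t = (+0.22311, -0.17840, +0.86103); u = 690.3·(+0.22311)/0.86103 + 300.5 = 479.3665, v = 565.8·(-0.17840)/0.86103 + 225.2 = 107.9704
M1: Pc = R·M1+t = (+0.34509, -0.19402, +0.86337); u = 690.3·(+0.34509)/0.86337 + 300.5 = 576.4101, v = 565.8·(-0.19402)/0.86337 + 225.2 = 98.0517
M2: Pc = R·M2+t = (+0.32929, -0.31500, +0.87897); u = 690.3·(+0.32929)/0.87897 + 300.5 = 559.1121, v = 565.8·(-0.31500)/0.87897 + 225.2 = 22.4314
M3: Pc = R·M3+t = (+0.20731, -0.29938, +0.87663); u = 690.3·(+0.20731)/0.87663 + 300.5 = 463.7488, v = 565.8·(-0.29938)/0.87663 + 225.2 = 31.9715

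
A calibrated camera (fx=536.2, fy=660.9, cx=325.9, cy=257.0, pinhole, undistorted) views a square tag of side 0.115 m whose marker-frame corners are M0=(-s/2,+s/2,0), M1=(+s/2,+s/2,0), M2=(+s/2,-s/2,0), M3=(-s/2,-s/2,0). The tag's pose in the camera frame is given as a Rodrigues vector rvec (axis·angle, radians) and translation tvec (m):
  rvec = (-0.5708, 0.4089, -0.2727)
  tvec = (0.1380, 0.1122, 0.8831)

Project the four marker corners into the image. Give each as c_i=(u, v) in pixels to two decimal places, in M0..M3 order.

Intrinsics K: fx=536.2, fy=660.9, cx=325.9, cy=257.0
Marker side s = 0.115 m; corners in marker frame (Z=0):
  M0 = (-0.0575, +0.0575, 0)
  M1 = (+0.0575, +0.0575, 0)
  M2 = (+0.0575, -0.0575, 0)
  M3 = (-0.0575, -0.0575, 0)
rvec = (-0.5708, 0.4089, -0.2727), |rvec| = θ = 0.75324 rad = 43.158°
Rodrigues: sinθ=0.68401, 1−cosθ=0.27053; R = I + sinθ·[k]× + (1−cosθ)·[k]×²:
    [+0.88482 +0.13635 +0.44553]
    [-0.35892 +0.80919 +0.46517]
    [-0.29710 -0.57150 +0.76493]
t = (0.1380, 0.1122, 0.8831) m
M0: Pc = R·M0+t = (+0.09496, +0.17937, +0.86732); u = 536.2·(+0.09496)/0.86732 + 325.9 = 384.6084, v = 660.9·(+0.17937)/0.86732 + 257.0 = 393.6775
M1: Pc = R·M1+t = (+0.19672, +0.13809, +0.83316); u = 536.2·(+0.19672)/0.83316 + 325.9 = 452.5028, v = 660.9·(+0.13809)/0.83316 + 257.0 = 366.5404
M2: Pc = R·M2+t = (+0.18104, +0.04503, +0.89888); u = 536.2·(+0.18104)/0.89888 + 325.9 = 433.8925, v = 660.9·(+0.04503)/0.89888 + 257.0 = 290.1108
M3: Pc = R·M3+t = (+0.07928, +0.08631, +0.93304); u = 536.2·(+0.07928)/0.93304 + 325.9 = 371.4620, v = 660.9·(+0.08631)/0.93304 + 257.0 = 318.1351

c0=(384.61, 393.68) c1=(452.50, 366.54) c2=(433.89, 290.11) c3=(371.46, 318.14)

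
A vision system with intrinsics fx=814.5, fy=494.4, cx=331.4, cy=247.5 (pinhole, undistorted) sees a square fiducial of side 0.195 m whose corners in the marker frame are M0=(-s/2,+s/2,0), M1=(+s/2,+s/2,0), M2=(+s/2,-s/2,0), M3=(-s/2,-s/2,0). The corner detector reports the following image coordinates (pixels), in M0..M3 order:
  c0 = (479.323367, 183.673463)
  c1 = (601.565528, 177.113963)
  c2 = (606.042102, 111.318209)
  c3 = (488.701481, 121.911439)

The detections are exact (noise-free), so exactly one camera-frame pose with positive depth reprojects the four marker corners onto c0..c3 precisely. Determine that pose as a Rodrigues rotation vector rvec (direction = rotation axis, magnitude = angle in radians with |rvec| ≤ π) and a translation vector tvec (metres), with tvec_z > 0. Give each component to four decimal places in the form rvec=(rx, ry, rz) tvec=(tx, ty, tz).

rvec=(-0.3417, 0.4924, 0.0609) tvec=(0.3442, -0.2682, 1.3319)

Intrinsics K: fx=814.5, fy=494.4, cx=331.4, cy=247.5
Marker side s = 0.195 m; corners in marker frame (Z=0):
  M0 = (-0.0975, +0.0975, 0)
  M1 = (+0.0975, +0.0975, 0)
  M2 = (+0.0975, -0.0975, 0)
  M3 = (-0.0975, -0.0975, 0)
Detected image corners:
  c0 = (479.323367, 183.673463) px
  c1 = (601.565528, 177.113963) px
  c2 = (606.042102, 111.318209) px
  c3 = (488.701481, 121.911439) px
Planar DLT: solve 8×8 A·h = b for H (H[2,2]=1):
  H  [+420.77365 -161.26558 +541.91094]
  H  [-96.97952 +292.50056 +147.93652]
  H  [-0.35532 -0.23038 +1.00000]
B = K⁻¹H; ‖b₁‖=0.750821, ‖b₂‖=0.750821; λ = 2/(‖b₁‖+‖b₂‖) = 1.331875, sign → tz>0 ⇒ λ=+1.331875
r₁ = λ·B[:,0] = (+0.88060,-0.02435,-0.47324); r₂ = λ·B[:,1] = (-0.13886,+0.94158,-0.30684)
r₃ = r₁×r₂ = (+0.45306,+0.33591,+0.82577); SVD([r₁ r₂ r₃]) → R = UVᵀ:
  R  [+0.88060 -0.13886 +0.45306]
  R  [-0.02435 +0.94158 +0.33591]
  R  [-0.47324 -0.30684 +0.82577]
t = (+0.34423, -0.26822, +1.33187) m
tr R = 2.647950; θ = arccos((tr R − 1)/2) = 0.602406 rad = 34.515°
axis k = ((R−Rᵀ)₃₂, (R−Rᵀ)₁₃, (R−Rᵀ)₂₁) / (2 sinθ) = (-0.567172, +0.817377, +0.101043)
rvec = θ·k = (-0.341668, +0.492393, +0.060869)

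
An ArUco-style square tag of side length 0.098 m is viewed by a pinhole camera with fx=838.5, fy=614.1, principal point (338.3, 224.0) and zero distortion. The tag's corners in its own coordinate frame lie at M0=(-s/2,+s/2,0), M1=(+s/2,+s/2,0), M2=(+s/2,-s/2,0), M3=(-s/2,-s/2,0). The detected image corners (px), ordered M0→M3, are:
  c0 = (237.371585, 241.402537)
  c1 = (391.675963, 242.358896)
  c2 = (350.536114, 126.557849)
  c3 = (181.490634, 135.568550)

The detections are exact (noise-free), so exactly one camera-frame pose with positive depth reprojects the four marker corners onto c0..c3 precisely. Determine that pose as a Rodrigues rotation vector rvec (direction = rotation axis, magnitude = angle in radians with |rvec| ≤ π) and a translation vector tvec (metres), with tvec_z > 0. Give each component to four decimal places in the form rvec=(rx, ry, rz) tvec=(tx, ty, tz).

Intrinsics K: fx=838.5, fy=614.1, cx=338.3, cy=224.0
Marker side s = 0.098 m; corners in marker frame (Z=0):
  M0 = (-0.0490, +0.0490, 0)
  M1 = (+0.0490, +0.0490, 0)
  M2 = (+0.0490, -0.0490, 0)
  M3 = (-0.0490, -0.0490, 0)
Detected image corners:
  c0 = (237.371585, 241.402537) px
  c1 = (391.675963, 242.358896) px
  c2 = (350.536114, 126.557849) px
  c3 = (181.490634, 135.568550) px
Planar DLT: solve 8×8 A·h = b for H (H[2,2]=1):
  H  [+1391.53131 +844.44477 +288.22255]
  H  [-201.17672 +1351.02679 +189.79659]
  H  [-0.87442 +1.19275 +1.00000]
B = K⁻¹H; ‖b₁‖=2.194130, ‖b₂‖=2.194130; λ = 2/(‖b₁‖+‖b₂‖) = 0.455761, sign → tz>0 ⇒ λ=+0.455761
r₁ = λ·B[:,0] = (+0.91715,-0.00394,-0.39853); r₂ = λ·B[:,1] = (+0.23967,+0.80439,+0.54361)
r₃ = r₁×r₂ = (+0.31843,-0.59409,+0.73869); SVD([r₁ r₂ r₃]) → R = UVᵀ:
  R  [+0.91715 +0.23967 +0.31843]
  R  [-0.00394 +0.80439 -0.59409]
  R  [-0.39853 +0.54361 +0.73869]
t = (-0.02722, -0.02538, +0.45576) m
tr R = 2.460231; θ = arccos((tr R − 1)/2) = 0.752306 rad = 43.104°
axis k = ((R−Rᵀ)₃₂, (R−Rᵀ)₁₃, (R−Rᵀ)₂₁) / (2 sinθ) = (+0.832471, +0.524612, -0.178251)
rvec = θ·k = (+0.626273, +0.394669, -0.134099)

rvec=(0.6263, 0.3947, -0.1341) tvec=(-0.0272, -0.0254, 0.4558)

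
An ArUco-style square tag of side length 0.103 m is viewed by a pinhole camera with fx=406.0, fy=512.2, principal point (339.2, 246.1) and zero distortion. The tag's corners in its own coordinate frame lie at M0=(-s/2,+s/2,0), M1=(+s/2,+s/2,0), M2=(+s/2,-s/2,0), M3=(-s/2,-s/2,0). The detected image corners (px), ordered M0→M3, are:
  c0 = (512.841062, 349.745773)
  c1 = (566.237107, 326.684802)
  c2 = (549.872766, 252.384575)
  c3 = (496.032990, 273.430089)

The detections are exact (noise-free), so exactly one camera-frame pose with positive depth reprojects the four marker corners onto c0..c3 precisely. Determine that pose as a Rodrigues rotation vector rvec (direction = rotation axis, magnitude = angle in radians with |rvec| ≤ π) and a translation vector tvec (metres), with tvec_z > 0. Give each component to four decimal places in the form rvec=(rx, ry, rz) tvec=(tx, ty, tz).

Intrinsics K: fx=406.0, fy=512.2, cx=339.2, cy=246.1
Marker side s = 0.103 m; corners in marker frame (Z=0):
  M0 = (-0.0515, +0.0515, 0)
  M1 = (+0.0515, +0.0515, 0)
  M2 = (+0.0515, -0.0515, 0)
  M3 = (-0.0515, -0.0515, 0)
Detected image corners:
  c0 = (512.841062, 349.745773) px
  c1 = (566.237107, 326.684802) px
  c2 = (549.872766, 252.384575) px
  c3 = (496.032990, 273.430089) px
Planar DLT: solve 8×8 A·h = b for H (H[2,2]=1):
  H  [+658.59362 +160.98789 +531.60470]
  H  [-136.01557 +731.00612 +300.41371]
  H  [+0.25983 -0.00003 +1.00000]
B = K⁻¹H; ‖b₁‖=1.481267, ‖b₂‖=1.481267; λ = 2/(‖b₁‖+‖b₂‖) = 0.675098, sign → tz>0 ⇒ λ=+0.675098
r₁ = λ·B[:,0] = (+0.94856,-0.26355,+0.17541); r₂ = λ·B[:,1] = (+0.26771,+0.96350,-0.00002)
r₃ = r₁×r₂ = (-0.16900,+0.04698,+0.98450); SVD([r₁ r₂ r₃]) → R = UVᵀ:
  R  [+0.94856 +0.26771 -0.16900]
  R  [-0.26355 +0.96350 +0.04698]
  R  [+0.17541 -0.00002 +0.98450]
t = (+0.31993, +0.07159, +0.67510) m
tr R = 2.896560; θ = arccos((tr R − 1)/2) = 0.323024 rad = 18.508°
axis k = ((R−Rᵀ)₃₂, (R−Rᵀ)₁₃, (R−Rᵀ)₂₁) / (2 sinθ) = (-0.074020, -0.542485, -0.836798)
rvec = θ·k = (-0.023910, -0.175236, -0.270306)

rvec=(-0.0239, -0.1752, -0.2703) tvec=(0.3199, 0.0716, 0.6751)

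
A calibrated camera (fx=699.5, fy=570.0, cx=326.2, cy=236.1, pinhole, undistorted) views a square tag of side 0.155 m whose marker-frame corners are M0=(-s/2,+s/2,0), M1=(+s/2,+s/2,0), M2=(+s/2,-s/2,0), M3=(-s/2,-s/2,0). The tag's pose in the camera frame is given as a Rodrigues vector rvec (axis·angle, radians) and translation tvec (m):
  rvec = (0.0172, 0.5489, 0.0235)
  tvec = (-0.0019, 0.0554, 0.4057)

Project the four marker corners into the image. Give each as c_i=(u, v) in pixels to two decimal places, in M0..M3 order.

c0=(217.86, 402.54) c1=(445.92, 445.68) c2=(452.37, 204.77) c3=(221.33, 205.11)

Intrinsics K: fx=699.5, fy=570.0, cx=326.2, cy=236.1
Marker side s = 0.155 m; corners in marker frame (Z=0):
  M0 = (-0.0775, +0.0775, 0)
  M1 = (+0.0775, +0.0775, 0)
  M2 = (+0.0775, -0.0775, 0)
  M3 = (-0.0775, -0.0775, 0)
rvec = (0.0172, 0.5489, 0.0235), |rvec| = θ = 0.54967 rad = 31.494°
Rodrigues: sinθ=0.52241, 1−cosθ=0.14730; R = I + sinθ·[k]× + (1−cosθ)·[k]×²:
    [+0.85284 -0.01773 +0.52187]
    [+0.02694 +0.99959 -0.01006]
    [-0.52148 +0.02264 +0.85297]
t = (-0.0019, 0.0554, 0.4057) m
M0: Pc = R·M0+t = (-0.06937, +0.13078, +0.44787); u = 699.5·(-0.06937)/0.44787 + 326.2 = 217.8561, v = 570.0·(+0.13078)/0.44787 + 236.1 = 402.5434
M1: Pc = R·M1+t = (+0.06282, +0.13496, +0.36704); u = 699.5·(+0.06282)/0.36704 + 326.2 = 445.9233, v = 570.0·(+0.13496)/0.36704 + 236.1 = 445.6813
M2: Pc = R·M2+t = (+0.06557, -0.01998, +0.36353); u = 699.5·(+0.06557)/0.36353 + 326.2 = 452.3672, v = 570.0·(-0.01998)/0.36353 + 236.1 = 204.7718
M3: Pc = R·M3+t = (-0.06662, -0.02416, +0.44436); u = 699.5·(-0.06662)/0.44436 + 326.2 = 221.3271, v = 570.0·(-0.02416)/0.44436 + 236.1 = 205.1146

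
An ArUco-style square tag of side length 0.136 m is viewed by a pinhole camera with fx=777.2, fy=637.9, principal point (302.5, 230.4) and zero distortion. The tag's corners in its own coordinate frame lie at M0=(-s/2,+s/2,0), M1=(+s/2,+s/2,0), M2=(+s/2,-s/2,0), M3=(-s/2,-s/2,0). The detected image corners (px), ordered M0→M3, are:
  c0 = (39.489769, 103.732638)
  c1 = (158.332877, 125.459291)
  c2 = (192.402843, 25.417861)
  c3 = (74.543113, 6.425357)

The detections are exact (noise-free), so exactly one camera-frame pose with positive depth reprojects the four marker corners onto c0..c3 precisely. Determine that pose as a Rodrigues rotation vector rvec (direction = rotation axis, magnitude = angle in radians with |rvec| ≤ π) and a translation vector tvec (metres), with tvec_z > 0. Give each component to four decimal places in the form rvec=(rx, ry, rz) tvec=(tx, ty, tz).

rvec=(-0.1123, 0.1375, 0.2438) tvec=(-0.1988, -0.2146, 0.8265)

Intrinsics K: fx=777.2, fy=637.9, cx=302.5, cy=230.4
Marker side s = 0.136 m; corners in marker frame (Z=0):
  M0 = (-0.0680, +0.0680, 0)
  M1 = (+0.0680, +0.0680, 0)
  M2 = (+0.0680, -0.0680, 0)
  M3 = (-0.0680, -0.0680, 0)
Detected image corners:
  c0 = (39.489769, 103.732638) px
  c1 = (158.332877, 125.459291) px
  c2 = (192.402843, 25.417861) px
  c3 = (74.543113, 6.425357) px
Planar DLT: solve 8×8 A·h = b for H (H[2,2]=1):
  H  [+849.25673 -267.38980 +115.60040]
  H  [+137.86063 +718.00099 +64.75241]
  H  [-0.18027 -0.11374 +1.00000]
B = K⁻¹H; ‖b₁‖=1.209907, ‖b₂‖=1.209907; λ = 2/(‖b₁‖+‖b₂‖) = 0.826510, sign → tz>0 ⇒ λ=+0.826510
r₁ = λ·B[:,0] = (+0.96113,+0.23244,-0.14900); r₂ = λ·B[:,1] = (-0.24777,+0.96425,-0.09401)
r₃ = r₁×r₂ = (+0.12182,+0.12727,+0.98436); SVD([r₁ r₂ r₃]) → R = UVᵀ:
  R  [+0.96113 -0.24777 +0.12182]
  R  [+0.23244 +0.96425 +0.12727]
  R  [-0.14900 -0.09401 +0.98436]
t = (-0.19876, -0.21463, +0.82651) m
tr R = 2.909738; θ = arccos((tr R − 1)/2) = 0.301578 rad = 17.279°
axis k = ((R−Rᵀ)₃₂, (R−Rᵀ)₁₃, (R−Rᵀ)₂₁) / (2 sinθ) = (-0.372485, +0.455880, +0.808349)
rvec = θ·k = (-0.112333, +0.137483, +0.243780)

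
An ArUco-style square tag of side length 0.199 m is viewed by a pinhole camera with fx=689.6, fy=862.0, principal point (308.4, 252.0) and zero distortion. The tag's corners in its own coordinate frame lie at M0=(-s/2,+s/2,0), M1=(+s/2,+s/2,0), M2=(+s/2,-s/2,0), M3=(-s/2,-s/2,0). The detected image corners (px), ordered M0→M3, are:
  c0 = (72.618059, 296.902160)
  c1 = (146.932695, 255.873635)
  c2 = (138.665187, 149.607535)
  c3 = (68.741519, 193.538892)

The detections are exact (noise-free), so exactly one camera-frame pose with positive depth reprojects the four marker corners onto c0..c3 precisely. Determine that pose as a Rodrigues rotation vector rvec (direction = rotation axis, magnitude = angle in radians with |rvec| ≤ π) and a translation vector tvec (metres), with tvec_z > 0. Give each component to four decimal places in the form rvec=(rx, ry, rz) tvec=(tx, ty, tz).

rvec=(-0.3743, 0.4489, -0.2837) tvec=(-0.4235, -0.0484, 1.4410)

Intrinsics K: fx=689.6, fy=862.0, cx=308.4, cy=252.0
Marker side s = 0.199 m; corners in marker frame (Z=0):
  M0 = (-0.0995, +0.0995, 0)
  M1 = (+0.0995, +0.0995, 0)
  M2 = (+0.0995, -0.0995, 0)
  M3 = (-0.0995, -0.0995, 0)
Detected image corners:
  c0 = (72.618059, 296.902160) px
  c1 = (146.932695, 255.873635) px
  c2 = (138.665187, 149.607535) px
  c3 = (68.741519, 193.538892) px
Planar DLT: solve 8×8 A·h = b for H (H[2,2]=1):
  H  [+334.93183 -0.13702 +105.74034]
  H  [-270.67336 +462.79352 +223.03470]
  H  [-0.25449 -0.28453 +1.00000]
B = K⁻¹H; ‖b₁‖=0.693957, ‖b₂‖=0.693957; λ = 2/(‖b₁‖+‖b₂‖) = 1.441012, sign → tz>0 ⇒ λ=+1.441012
r₁ = λ·B[:,0] = (+0.86389,-0.34528,-0.36672); r₂ = λ·B[:,1] = (+0.18308,+0.89352,-0.41001)
r₃ = r₁×r₂ = (+0.46924,+0.28706,+0.83511); SVD([r₁ r₂ r₃]) → R = UVᵀ:
  R  [+0.86389 +0.18308 +0.46924]
  R  [-0.34528 +0.89352 +0.28706]
  R  [-0.36672 -0.41001 +0.83511]
t = (-0.42348, -0.04842, +1.44101) m
tr R = 2.592518; θ = arccos((tr R − 1)/2) = 0.649711 rad = 37.226°
axis k = ((R−Rᵀ)₃₂, (R−Rᵀ)₁₃, (R−Rᵀ)₂₁) / (2 sinθ) = (-0.576135, +0.690921, -0.436689)
rvec = θ·k = (-0.374321, +0.448898, -0.283722)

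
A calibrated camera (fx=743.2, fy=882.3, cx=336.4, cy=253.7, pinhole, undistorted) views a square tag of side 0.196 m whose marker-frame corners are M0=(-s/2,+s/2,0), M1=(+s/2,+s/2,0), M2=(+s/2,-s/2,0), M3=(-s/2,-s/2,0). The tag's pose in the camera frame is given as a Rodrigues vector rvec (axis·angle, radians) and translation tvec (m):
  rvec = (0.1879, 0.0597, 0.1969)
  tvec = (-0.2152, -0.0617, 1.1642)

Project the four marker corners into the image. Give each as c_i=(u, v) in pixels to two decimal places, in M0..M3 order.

Intrinsics K: fx=743.2, fy=882.3, cx=336.4, cy=253.7
Marker side s = 0.196 m; corners in marker frame (Z=0):
  M0 = (-0.0980, +0.0980, 0)
  M1 = (+0.0980, +0.0980, 0)
  M2 = (+0.0980, -0.0980, 0)
  M3 = (-0.0980, -0.0980, 0)
rvec = (0.1879, 0.0597, 0.1969), |rvec| = θ = 0.27864 rad = 15.965°
Rodrigues: sinθ=0.27505, 1−cosθ=0.03857; R = I + sinθ·[k]× + (1−cosθ)·[k]×²:
    [+0.97897 -0.18879 +0.07731]
    [+0.19993 +0.96320 -0.17964]
    [-0.04055 +0.19132 +0.98069]
t = (-0.2152, -0.0617, 1.1642) m
M0: Pc = R·M0+t = (-0.32964, +0.01310, +1.18692); u = 743.2·(-0.32964)/1.18692 + 336.4 = 129.9934, v = 882.3·(+0.01310)/1.18692 + 253.7 = 263.4380
M1: Pc = R·M1+t = (-0.13776, +0.05229, +1.17898); u = 743.2·(-0.13776)/1.17898 + 336.4 = 249.5577, v = 882.3·(+0.05229)/1.17898 + 253.7 = 292.8298
M2: Pc = R·M2+t = (-0.10076, -0.13650, +1.14148); u = 743.2·(-0.10076)/1.14148 + 336.4 = 270.7968, v = 882.3·(-0.13650)/1.14148 + 253.7 = 148.1928
M3: Pc = R·M3+t = (-0.29264, -0.17569, +1.14942); u = 743.2·(-0.29264)/1.14942 + 336.4 = 147.1851, v = 882.3·(-0.17569)/1.14942 + 253.7 = 118.8422

c0=(129.99, 263.44) c1=(249.56, 292.83) c2=(270.80, 148.19) c3=(147.19, 118.84)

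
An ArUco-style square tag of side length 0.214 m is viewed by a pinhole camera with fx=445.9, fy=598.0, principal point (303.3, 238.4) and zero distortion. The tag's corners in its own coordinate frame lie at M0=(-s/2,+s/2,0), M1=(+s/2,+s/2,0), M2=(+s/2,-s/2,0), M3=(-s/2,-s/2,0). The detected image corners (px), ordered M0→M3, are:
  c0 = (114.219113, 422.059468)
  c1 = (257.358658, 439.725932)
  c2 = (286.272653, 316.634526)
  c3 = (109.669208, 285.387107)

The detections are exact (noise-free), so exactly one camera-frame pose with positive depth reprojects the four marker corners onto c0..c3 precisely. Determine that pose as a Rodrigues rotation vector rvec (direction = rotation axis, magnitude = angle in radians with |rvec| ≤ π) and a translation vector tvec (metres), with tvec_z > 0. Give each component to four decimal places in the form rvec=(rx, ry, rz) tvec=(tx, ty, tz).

rvec=(0.6865, -0.1253, 0.2126) tvec=(-0.1508, 0.1385, 0.6138)

Intrinsics K: fx=445.9, fy=598.0, cx=303.3, cy=238.4
Marker side s = 0.214 m; corners in marker frame (Z=0):
  M0 = (-0.1070, +0.1070, 0)
  M1 = (+0.1070, +0.1070, 0)
  M2 = (+0.1070, -0.1070, 0)
  M3 = (-0.1070, -0.1070, 0)
Detected image corners:
  c0 = (114.219113, 422.059468) px
  c1 = (257.358658, 439.725932) px
  c2 = (286.272653, 316.634526) px
  c3 = (109.669208, 285.387107) px
Planar DLT: solve 8×8 A·h = b for H (H[2,2]=1):
  H  [+796.27749 +132.63329 +193.79456]
  H  [+220.71882 +972.21922 +373.30001]
  H  [+0.30013 +1.00099 +1.00000]
B = K⁻¹H; ‖b₁‖=1.629064, ‖b₂‖=1.629064; λ = 2/(‖b₁‖+‖b₂‖) = 0.613849, sign → tz>0 ⇒ λ=+0.613849
r₁ = λ·B[:,0] = (+0.97088,+0.15312,+0.18423); r₂ = λ·B[:,1] = (-0.23536,+0.75303,+0.61446)
r₃ = r₁×r₂ = (-0.04465,-0.63993,+0.76714); SVD([r₁ r₂ r₃]) → R = UVᵀ:
  R  [+0.97088 -0.23536 -0.04465]
  R  [+0.15312 +0.75303 -0.63993]
  R  [+0.18423 +0.61446 +0.76714]
t = (-0.15075, +0.13848, +0.61385) m
tr R = 2.491047; θ = arccos((tr R − 1)/2) = 0.729477 rad = 41.796°
axis k = ((R−Rᵀ)₃₂, (R−Rᵀ)₁₃, (R−Rᵀ)₂₁) / (2 sinθ) = (+0.941051, -0.171708, +0.291444)
rvec = θ·k = (+0.686474, -0.125257, +0.212602)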